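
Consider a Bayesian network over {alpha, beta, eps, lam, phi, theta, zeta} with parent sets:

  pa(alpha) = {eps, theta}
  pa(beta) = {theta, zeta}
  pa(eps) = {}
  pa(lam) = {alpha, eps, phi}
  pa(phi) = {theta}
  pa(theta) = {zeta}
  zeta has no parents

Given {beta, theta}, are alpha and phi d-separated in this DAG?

Yes

Enumerating the 3 paths from alpha to phi and testing each for blocking by {beta, theta}:
  1. alpha ← eps → lam ← phi — eps:fork[open]; lam:collider[blocks] ⇒ blocked
  2. alpha ← theta → phi — theta:fork[blocks] ⇒ blocked
  3. alpha → lam ← phi — lam:collider[blocks] ⇒ blocked
All paths are blocked; alpha ⊥ phi | {beta, theta} holds.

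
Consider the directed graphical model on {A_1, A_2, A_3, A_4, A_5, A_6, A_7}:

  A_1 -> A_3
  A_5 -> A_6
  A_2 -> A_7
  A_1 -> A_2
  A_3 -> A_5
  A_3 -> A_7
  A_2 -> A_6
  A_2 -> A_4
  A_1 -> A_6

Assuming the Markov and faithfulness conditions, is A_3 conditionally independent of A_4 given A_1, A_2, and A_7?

Yes

Enumerating the 5 paths from A_3 to A_4 and testing each for blocking by {A_1, A_2, A_7}:
Path 1: A_3 → A_7 ← A_2 → A_4
  A_2 is a fork here and A_2 is conditioned on, so the path is blocked at A_2.
Path 2: A_3 → A_5 → A_6 ← A_2 → A_4
  A_6 is a collider here and neither A_6 nor any of its descendants is conditioned on, so the collider stays closed — the path is blocked at A_6.
Path 3: A_3 → A_5 → A_6 ← A_1 → A_2 → A_4
  A_6 is a collider here and neither A_6 nor any of its descendants is conditioned on, so the collider stays closed — the path is blocked at A_6.
Path 4: A_3 ← A_1 → A_2 → A_4
  A_1 is a fork here and A_1 is conditioned on, so the path is blocked at A_1.
Path 5: A_3 ← A_1 → A_6 ← A_2 → A_4
  A_1 is a fork here and A_1 is conditioned on, so the path is blocked at A_1.
Every path is blocked, so A_3 and A_4 are d-separated given {A_1, A_2, A_7}.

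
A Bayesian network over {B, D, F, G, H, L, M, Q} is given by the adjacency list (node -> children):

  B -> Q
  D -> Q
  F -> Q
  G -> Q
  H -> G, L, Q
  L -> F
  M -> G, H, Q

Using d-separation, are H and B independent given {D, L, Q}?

6 paths connect H and B; each must be blocked for d-separation to hold:
Path 1: H → Q ← B
  Q is a collider and Q is conditioned on, which opens it — no node blocks this path, so it is active.
Path 2: H ← M → Q ← B
  M is a fork and M is not conditioned on; Q is a collider and Q is conditioned on, which opens it — no node blocks this path, so it is active.
Path 3: H ← M → G → Q ← B
  M is a fork and M is not conditioned on; G is a chain and G is not conditioned on; Q is a collider and Q is conditioned on, which opens it — no node blocks this path, so it is active.
Path 4: H → L → F → Q ← B
  L is a chain here and L is conditioned on, so the path is blocked at L.
Path 5: H → G → Q ← B
  G is a chain and G is not conditioned on; Q is a collider and Q is conditioned on, which opens it — no node blocks this path, so it is active.
Path 6: H → G ← M → Q ← B
  G is a collider and its descendant Q is conditioned on, which opens it; M is a fork and M is not conditioned on; Q is a collider and Q is conditioned on, which opens it — no node blocks this path, so it is active.
At least one path is unblocked, so d-separation fails.

No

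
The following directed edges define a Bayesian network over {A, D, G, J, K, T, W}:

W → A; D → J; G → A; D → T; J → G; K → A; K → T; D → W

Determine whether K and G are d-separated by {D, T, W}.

Yes

There are 4 undirected paths between K and G; checking each against the conditioning set {D, T, W}:
Path 1: K → T ← D → W → A ← G
  D is a fork here and D is conditioned on, so the path is blocked at D.
Path 2: K → T ← D → J → G
  D is a fork here and D is conditioned on, so the path is blocked at D.
Path 3: K → A ← G
  A is a collider here and neither A nor any of its descendants is conditioned on, so the collider stays closed — the path is blocked at A.
Path 4: K → A ← W ← D → J → G
  A is a collider here and neither A nor any of its descendants is conditioned on, so the collider stays closed — the path is blocked at A.
Every path is blocked, so K and G are d-separated given {D, T, W}.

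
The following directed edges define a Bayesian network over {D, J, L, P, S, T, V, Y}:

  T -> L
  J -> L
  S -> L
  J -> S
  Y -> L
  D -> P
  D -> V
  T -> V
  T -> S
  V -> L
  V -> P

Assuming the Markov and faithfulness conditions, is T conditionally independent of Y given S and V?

Yes — T and Y are d-separated given {S, V}.

There are 4 undirected paths between T and Y; checking each against the conditioning set {S, V}:
Path 1: T → L ← Y
  L is a collider here and neither L nor any of its descendants is conditioned on, so the collider stays closed — the path is blocked at L.
Path 2: T → V → L ← Y
  V is a chain here and V is conditioned on, so the path is blocked at V.
Path 3: T → S → L ← Y
  S is a chain here and S is conditioned on, so the path is blocked at S.
Path 4: T → S ← J → L ← Y
  L is a collider here and neither L nor any of its descendants is conditioned on, so the collider stays closed — the path is blocked at L.
All paths are blocked; T ⊥ Y | {S, V} holds.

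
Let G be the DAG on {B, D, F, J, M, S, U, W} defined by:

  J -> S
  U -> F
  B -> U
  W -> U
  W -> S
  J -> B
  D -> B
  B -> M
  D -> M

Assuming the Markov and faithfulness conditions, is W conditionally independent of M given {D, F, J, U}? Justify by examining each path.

Enumerating the 4 paths from W to M and testing each for blocking by {D, F, J, U}:
Path 1: W → U ← B ← D → M
  D is a fork here and D is conditioned on, so the path is blocked at D.
Path 2: W → U ← B → M
  U is a collider and U is conditioned on, which opens it; B is a fork and B is not conditioned on — no node blocks this path, so it is active.
Path 3: W → S ← J → B ← D → M
  S is a collider here and neither S nor any of its descendants is conditioned on, so the collider stays closed — the path is blocked at S.
Path 4: W → S ← J → B → M
  S is a collider here and neither S nor any of its descendants is conditioned on, so the collider stays closed — the path is blocked at S.
Because an active path exists, W and M are not d-separated.

No — W and M are not d-separated given {D, F, J, U}.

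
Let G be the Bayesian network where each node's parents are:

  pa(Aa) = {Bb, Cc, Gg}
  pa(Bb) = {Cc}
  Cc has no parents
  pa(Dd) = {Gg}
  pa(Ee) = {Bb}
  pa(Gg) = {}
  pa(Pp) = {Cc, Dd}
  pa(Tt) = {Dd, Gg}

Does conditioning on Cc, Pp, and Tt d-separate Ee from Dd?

We examine all 6 paths between Ee and Dd:
Path 1: Ee ← Bb ← Cc → Aa ← Gg → Dd
  Cc is a fork here and Cc is conditioned on, so the path is blocked at Cc.
Path 2: Ee ← Bb ← Cc → Aa ← Gg → Tt ← Dd
  Cc is a fork here and Cc is conditioned on, so the path is blocked at Cc.
Path 3: Ee ← Bb ← Cc → Pp ← Dd
  Cc is a fork here and Cc is conditioned on, so the path is blocked at Cc.
Path 4: Ee ← Bb → Aa ← Gg → Dd
  Aa is a collider here and neither Aa nor any of its descendants is conditioned on, so the collider stays closed — the path is blocked at Aa.
Path 5: Ee ← Bb → Aa ← Gg → Tt ← Dd
  Aa is a collider here and neither Aa nor any of its descendants is conditioned on, so the collider stays closed — the path is blocked at Aa.
Path 6: Ee ← Bb → Aa ← Cc → Pp ← Dd
  Aa is a collider here and neither Aa nor any of its descendants is conditioned on, so the collider stays closed — the path is blocked at Aa.
All paths are blocked; Ee ⊥ Dd | {Cc, Pp, Tt} holds.

Yes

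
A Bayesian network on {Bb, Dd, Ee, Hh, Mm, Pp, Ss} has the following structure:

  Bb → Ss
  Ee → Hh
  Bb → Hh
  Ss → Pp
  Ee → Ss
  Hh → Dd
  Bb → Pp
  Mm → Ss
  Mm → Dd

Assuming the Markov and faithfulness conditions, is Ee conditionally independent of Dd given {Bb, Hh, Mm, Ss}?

Yes

6 paths connect Ee and Dd; each must be blocked for d-separation to hold:
Path 1: Ee → Hh ← Bb → Pp ← Ss ← Mm → Dd
  Bb is a fork here and Bb is conditioned on, so the path is blocked at Bb.
Path 2: Ee → Hh ← Bb → Ss ← Mm → Dd
  Bb is a fork here and Bb is conditioned on, so the path is blocked at Bb.
Path 3: Ee → Hh → Dd
  Hh is a chain here and Hh is conditioned on, so the path is blocked at Hh.
Path 4: Ee → Ss ← Bb → Hh → Dd
  Bb is a fork here and Bb is conditioned on, so the path is blocked at Bb.
Path 5: Ee → Ss → Pp ← Bb → Hh → Dd
  Ss is a chain here and Ss is conditioned on, so the path is blocked at Ss.
Path 6: Ee → Ss ← Mm → Dd
  Mm is a fork here and Mm is conditioned on, so the path is blocked at Mm.
Every path is blocked, so Ee and Dd are d-separated given {Bb, Hh, Mm, Ss}.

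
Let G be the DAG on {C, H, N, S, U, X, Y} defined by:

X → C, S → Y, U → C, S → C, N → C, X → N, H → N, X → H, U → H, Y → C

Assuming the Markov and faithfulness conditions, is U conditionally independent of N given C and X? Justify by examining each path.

No — U and N are not d-separated given {C, X}.

We examine all 6 paths between U and N:
Path 1: U → H → N
  H is a chain and H is not conditioned on — no node blocks this path, so it is active.
Path 2: U → H ← X → N
  X is a fork here and X is conditioned on, so the path is blocked at X.
Path 3: U → H ← X → C ← N
  X is a fork here and X is conditioned on, so the path is blocked at X.
Path 4: U → C ← N
  C is a collider and C is conditioned on, which opens it — no node blocks this path, so it is active.
Path 5: U → C ← X → H → N
  X is a fork here and X is conditioned on, so the path is blocked at X.
Path 6: U → C ← X → N
  X is a fork here and X is conditioned on, so the path is blocked at X.
Since the path U → H → N is active, U and N are not d-separated given {C, X}.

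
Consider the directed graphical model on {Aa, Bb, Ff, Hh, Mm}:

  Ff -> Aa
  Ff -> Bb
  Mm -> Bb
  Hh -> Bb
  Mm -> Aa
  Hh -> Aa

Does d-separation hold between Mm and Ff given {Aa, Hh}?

There are 4 undirected paths between Mm and Ff; checking each against the conditioning set {Aa, Hh}:
Path 1: Mm → Aa ← Ff
  Aa is a collider and Aa is conditioned on, which opens it — no node blocks this path, so it is active.
Path 2: Mm → Aa ← Hh → Bb ← Ff
  Hh is a fork here and Hh is conditioned on, so the path is blocked at Hh.
Path 3: Mm → Bb ← Ff
  Bb is a collider here and neither Bb nor any of its descendants is conditioned on, so the collider stays closed — the path is blocked at Bb.
Path 4: Mm → Bb ← Hh → Aa ← Ff
  Bb is a collider here and neither Bb nor any of its descendants is conditioned on, so the collider stays closed — the path is blocked at Bb.
Since the path Mm → Aa ← Ff is active, Mm and Ff are not d-separated given {Aa, Hh}.

No — Mm and Ff are not d-separated given {Aa, Hh}.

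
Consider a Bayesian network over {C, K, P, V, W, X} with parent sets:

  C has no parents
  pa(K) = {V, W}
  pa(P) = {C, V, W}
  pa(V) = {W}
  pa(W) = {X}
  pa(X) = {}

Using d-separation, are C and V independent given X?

We examine all 3 paths between C and V:
Path 1: C → P ← V
  P is a collider here and neither P nor any of its descendants is conditioned on, so the collider stays closed — the path is blocked at P.
Path 2: C → P ← W → V
  P is a collider here and neither P nor any of its descendants is conditioned on, so the collider stays closed — the path is blocked at P.
Path 3: C → P ← W → K ← V
  P is a collider here and neither P nor any of its descendants is conditioned on, so the collider stays closed — the path is blocked at P.
Since every path is blocked, d-separation holds.

Yes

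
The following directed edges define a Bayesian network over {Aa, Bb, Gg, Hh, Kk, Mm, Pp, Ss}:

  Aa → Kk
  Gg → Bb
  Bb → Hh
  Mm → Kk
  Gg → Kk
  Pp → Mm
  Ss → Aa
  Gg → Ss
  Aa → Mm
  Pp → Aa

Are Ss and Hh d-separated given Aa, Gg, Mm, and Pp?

There are 4 undirected paths between Ss and Hh; checking each against the conditioning set {Aa, Gg, Mm, Pp}:
Path 1: Ss ← Gg → Bb → Hh
  Gg is a fork here and Gg is conditioned on, so the path is blocked at Gg.
Path 2: Ss → Aa → Kk ← Gg → Bb → Hh
  Aa is a chain here and Aa is conditioned on, so the path is blocked at Aa.
Path 3: Ss → Aa ← Pp → Mm → Kk ← Gg → Bb → Hh
  Pp is a fork here and Pp is conditioned on, so the path is blocked at Pp.
Path 4: Ss → Aa → Mm → Kk ← Gg → Bb → Hh
  Aa is a chain here and Aa is conditioned on, so the path is blocked at Aa.
Since every path is blocked, d-separation holds.

Yes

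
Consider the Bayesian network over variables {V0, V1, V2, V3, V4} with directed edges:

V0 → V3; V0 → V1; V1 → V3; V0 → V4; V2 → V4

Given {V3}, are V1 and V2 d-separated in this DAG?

We examine all 2 paths between V1 and V2:
  1. V1 ← V0 → V4 ← V2 — V0:fork[open]; V4:collider[blocks] ⇒ blocked
  2. V1 → V3 ← V0 → V4 ← V2 — V3:collider[open]; V0:fork[open]; V4:collider[blocks] ⇒ blocked
All paths are blocked; V1 ⊥ V2 | {V3} holds.

Yes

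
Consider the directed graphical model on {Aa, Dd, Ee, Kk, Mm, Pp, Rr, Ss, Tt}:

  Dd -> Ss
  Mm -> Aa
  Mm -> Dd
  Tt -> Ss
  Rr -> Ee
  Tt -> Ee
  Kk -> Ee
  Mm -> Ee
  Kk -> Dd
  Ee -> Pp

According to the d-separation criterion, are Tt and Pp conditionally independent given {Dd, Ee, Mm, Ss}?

3 paths connect Tt and Pp; each must be blocked for d-separation to hold:
Path 1: Tt → Ee → Pp
  Ee is a chain here and Ee is conditioned on, so the path is blocked at Ee.
Path 2: Tt → Ss ← Dd ← Mm → Ee → Pp
  Dd is a chain here and Dd is conditioned on, so the path is blocked at Dd.
Path 3: Tt → Ss ← Dd ← Kk → Ee → Pp
  Dd is a chain here and Dd is conditioned on, so the path is blocked at Dd.
All paths are blocked; Tt ⊥ Pp | {Dd, Ee, Mm, Ss} holds.

Yes — Tt and Pp are d-separated given {Dd, Ee, Mm, Ss}.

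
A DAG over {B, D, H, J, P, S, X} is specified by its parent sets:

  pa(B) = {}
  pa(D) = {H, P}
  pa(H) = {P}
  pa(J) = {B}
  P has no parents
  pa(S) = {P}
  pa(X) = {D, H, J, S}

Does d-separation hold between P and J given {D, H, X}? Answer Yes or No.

No

We examine all 5 paths between P and J:
Path 1: P → D ← H → X ← J
  H is a fork here and H is conditioned on, so the path is blocked at H.
Path 2: P → D → X ← J
  D is a chain here and D is conditioned on, so the path is blocked at D.
Path 3: P → H → D → X ← J
  H is a chain here and H is conditioned on, so the path is blocked at H.
Path 4: P → H → X ← J
  H is a chain here and H is conditioned on, so the path is blocked at H.
Path 5: P → S → X ← J
  S is a chain and S is not conditioned on; X is a collider and X is conditioned on, which opens it — no node blocks this path, so it is active.
Since the path P → S → X ← J is active, P and J are not d-separated given {D, H, X}.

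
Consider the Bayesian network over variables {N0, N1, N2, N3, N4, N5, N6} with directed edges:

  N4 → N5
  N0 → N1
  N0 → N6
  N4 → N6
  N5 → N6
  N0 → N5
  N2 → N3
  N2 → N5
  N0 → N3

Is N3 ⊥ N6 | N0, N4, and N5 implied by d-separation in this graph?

Enumerating the 6 paths from N3 to N6 and testing each for blocking by {N0, N4, N5}:
Path 1: N3 ← N0 → N6
  N0 is a fork here and N0 is conditioned on, so the path is blocked at N0.
Path 2: N3 ← N0 → N5 ← N4 → N6
  N0 is a fork here and N0 is conditioned on, so the path is blocked at N0.
Path 3: N3 ← N0 → N5 → N6
  N0 is a fork here and N0 is conditioned on, so the path is blocked at N0.
Path 4: N3 ← N2 → N5 ← N4 → N6
  N4 is a fork here and N4 is conditioned on, so the path is blocked at N4.
Path 5: N3 ← N2 → N5 → N6
  N5 is a chain here and N5 is conditioned on, so the path is blocked at N5.
Path 6: N3 ← N2 → N5 ← N0 → N6
  N0 is a fork here and N0 is conditioned on, so the path is blocked at N0.
Every path is blocked, so N3 and N6 are d-separated given {N0, N4, N5}.

Yes — N3 and N6 are d-separated given {N0, N4, N5}.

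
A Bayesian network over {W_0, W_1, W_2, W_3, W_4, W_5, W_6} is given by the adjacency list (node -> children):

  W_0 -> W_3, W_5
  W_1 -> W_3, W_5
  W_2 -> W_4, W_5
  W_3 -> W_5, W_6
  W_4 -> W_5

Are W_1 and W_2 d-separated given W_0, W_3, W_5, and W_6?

No

There are 6 undirected paths between W_1 and W_2; checking each against the conditioning set {W_0, W_3, W_5, W_6}:
  1. W_1 → W_5 ← W_2 — W_5:collider[open] ⇒ active
  2. W_1 → W_5 ← W_4 ← W_2 — W_5:collider[open]; W_4:chain[open] ⇒ active
  3. W_1 → W_3 → W_5 ← W_2 — W_3:chain[blocks]; W_5:collider[open] ⇒ blocked
  4. W_1 → W_3 → W_5 ← W_4 ← W_2 — W_3:chain[blocks]; W_5:collider[open]; W_4:chain[open] ⇒ blocked
  5. W_1 → W_3 ← W_0 → W_5 ← W_2 — W_3:collider[open]; W_0:fork[blocks]; W_5:collider[open] ⇒ blocked
  6. W_1 → W_3 ← W_0 → W_5 ← W_4 ← W_2 — W_3:collider[open]; W_0:fork[blocks]; W_5:collider[open]; W_4:chain[open] ⇒ blocked
At least one path is unblocked, so d-separation fails.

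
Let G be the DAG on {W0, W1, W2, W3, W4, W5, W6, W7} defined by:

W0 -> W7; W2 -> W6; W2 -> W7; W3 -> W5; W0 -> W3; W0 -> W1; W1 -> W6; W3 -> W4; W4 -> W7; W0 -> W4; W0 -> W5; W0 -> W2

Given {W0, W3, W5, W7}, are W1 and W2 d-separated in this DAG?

Yes

We examine all 6 paths between W1 and W2:
  1. W1 ← W0 → W4 → W7 ← W2 — W0:fork[blocks]; W4:chain[open]; W7:collider[open] ⇒ blocked
  2. W1 ← W0 → W7 ← W2 — W0:fork[blocks]; W7:collider[open] ⇒ blocked
  3. W1 ← W0 → W3 → W4 → W7 ← W2 — W0:fork[blocks]; W3:chain[blocks]; W4:chain[open]; W7:collider[open] ⇒ blocked
  4. W1 ← W0 → W5 ← W3 → W4 → W7 ← W2 — W0:fork[blocks]; W5:collider[open]; W3:fork[blocks]; W4:chain[open]; W7:collider[open] ⇒ blocked
  5. W1 ← W0 → W2 — W0:fork[blocks] ⇒ blocked
  6. W1 → W6 ← W2 — W6:collider[blocks] ⇒ blocked
Since every path is blocked, d-separation holds.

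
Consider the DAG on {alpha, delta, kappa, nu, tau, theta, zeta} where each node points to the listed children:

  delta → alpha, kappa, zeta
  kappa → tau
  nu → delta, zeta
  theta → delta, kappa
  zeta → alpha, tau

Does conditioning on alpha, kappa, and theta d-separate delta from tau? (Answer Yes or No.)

5 paths connect delta and tau; each must be blocked for d-separation to hold:
Path 1: delta → alpha ← zeta → tau
  alpha is a collider and alpha is conditioned on, which opens it; zeta is a fork and zeta is not conditioned on — no node blocks this path, so it is active.
Path 2: delta → zeta → tau
  zeta is a chain and zeta is not conditioned on — no node blocks this path, so it is active.
Path 3: delta ← theta → kappa → tau
  theta is a fork here and theta is conditioned on, so the path is blocked at theta.
Path 4: delta → kappa → tau
  kappa is a chain here and kappa is conditioned on, so the path is blocked at kappa.
Path 5: delta ← nu → zeta → tau
  nu is a fork and nu is not conditioned on; zeta is a chain and zeta is not conditioned on — no node blocks this path, so it is active.
At least one path is unblocked, so d-separation fails.

No — delta and tau are not d-separated given {alpha, kappa, theta}.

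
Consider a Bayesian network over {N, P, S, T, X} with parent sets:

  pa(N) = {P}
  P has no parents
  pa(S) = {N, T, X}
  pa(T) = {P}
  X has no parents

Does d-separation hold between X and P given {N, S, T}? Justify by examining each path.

Yes

We examine all 2 paths between X and P:
Path 1: X → S ← T ← P
  T is a chain here and T is conditioned on, so the path is blocked at T.
Path 2: X → S ← N ← P
  N is a chain here and N is conditioned on, so the path is blocked at N.
Every path is blocked, so X and P are d-separated given {N, S, T}.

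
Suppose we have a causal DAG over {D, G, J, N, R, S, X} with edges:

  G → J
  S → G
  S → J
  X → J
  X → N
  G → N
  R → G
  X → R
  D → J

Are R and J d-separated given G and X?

Enumerating the 6 paths from R to J and testing each for blocking by {G, X}:
Path 1: R → G ← S → J
  G is a collider and G is conditioned on, which opens it; S is a fork and S is not conditioned on — no node blocks this path, so it is active.
Path 2: R → G → N ← X → J
  G is a chain here and G is conditioned on, so the path is blocked at G.
Path 3: R → G → J
  G is a chain here and G is conditioned on, so the path is blocked at G.
Path 4: R ← X → N ← G ← S → J
  X is a fork here and X is conditioned on, so the path is blocked at X.
Path 5: R ← X → N ← G → J
  X is a fork here and X is conditioned on, so the path is blocked at X.
Path 6: R ← X → J
  X is a fork here and X is conditioned on, so the path is blocked at X.
Because an active path exists, R and J are not d-separated.

No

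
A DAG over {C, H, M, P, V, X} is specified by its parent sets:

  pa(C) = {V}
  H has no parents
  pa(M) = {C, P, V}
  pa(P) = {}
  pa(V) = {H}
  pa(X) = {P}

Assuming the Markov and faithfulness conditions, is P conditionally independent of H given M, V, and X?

We examine all 2 paths between P and H:
Path 1: P → M ← C ← V ← H
  V is a chain here and V is conditioned on, so the path is blocked at V.
Path 2: P → M ← V ← H
  V is a chain here and V is conditioned on, so the path is blocked at V.
Since every path is blocked, d-separation holds.

Yes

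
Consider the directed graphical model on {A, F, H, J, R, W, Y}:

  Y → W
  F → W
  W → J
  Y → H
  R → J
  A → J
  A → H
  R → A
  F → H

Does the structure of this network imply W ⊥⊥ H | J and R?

No

There are 4 undirected paths between W and H; checking each against the conditioning set {J, R}:
Path 1: W → J ← A → H
  J is a collider and J is conditioned on, which opens it; A is a fork and A is not conditioned on — no node blocks this path, so it is active.
Path 2: W → J ← R → A → H
  R is a fork here and R is conditioned on, so the path is blocked at R.
Path 3: W ← F → H
  F is a fork and F is not conditioned on — no node blocks this path, so it is active.
Path 4: W ← Y → H
  Y is a fork and Y is not conditioned on — no node blocks this path, so it is active.
Since the path W → J ← A → H is active, W and H are not d-separated given {J, R}.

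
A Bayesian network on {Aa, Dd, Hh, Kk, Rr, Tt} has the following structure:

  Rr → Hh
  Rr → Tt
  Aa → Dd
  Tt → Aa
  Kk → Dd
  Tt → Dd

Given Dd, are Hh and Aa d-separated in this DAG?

No

Enumerating the 2 paths from Hh to Aa and testing each for blocking by {Dd}:
  1. Hh ← Rr → Tt → Aa — Rr:fork[open]; Tt:chain[open] ⇒ active
  2. Hh ← Rr → Tt → Dd ← Aa — Rr:fork[open]; Tt:chain[open]; Dd:collider[open] ⇒ active
Because an active path exists, Hh and Aa are not d-separated.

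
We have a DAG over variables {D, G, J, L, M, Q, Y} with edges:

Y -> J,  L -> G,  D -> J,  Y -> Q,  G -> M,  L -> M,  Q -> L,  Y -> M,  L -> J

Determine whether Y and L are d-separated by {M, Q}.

No

Enumerating the 4 paths from Y to L and testing each for blocking by {M, Q}:
  1. Y → J ← L — J:collider[blocks] ⇒ blocked
  2. Y → Q → L — Q:chain[blocks] ⇒ blocked
  3. Y → M ← G ← L — M:collider[open]; G:chain[open] ⇒ active
  4. Y → M ← L — M:collider[open] ⇒ active
Because an active path exists, Y and L are not d-separated.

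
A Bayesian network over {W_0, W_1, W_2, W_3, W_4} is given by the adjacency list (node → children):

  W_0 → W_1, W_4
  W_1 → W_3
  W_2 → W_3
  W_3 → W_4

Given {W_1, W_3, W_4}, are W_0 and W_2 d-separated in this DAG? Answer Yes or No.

There are 2 undirected paths between W_0 and W_2; checking each against the conditioning set {W_1, W_3, W_4}:
Path 1: W_0 → W_4 ← W_3 ← W_2
  W_3 is a chain here and W_3 is conditioned on, so the path is blocked at W_3.
Path 2: W_0 → W_1 → W_3 ← W_2
  W_1 is a chain here and W_1 is conditioned on, so the path is blocked at W_1.
Every path is blocked, so W_0 and W_2 are d-separated given {W_1, W_3, W_4}.

Yes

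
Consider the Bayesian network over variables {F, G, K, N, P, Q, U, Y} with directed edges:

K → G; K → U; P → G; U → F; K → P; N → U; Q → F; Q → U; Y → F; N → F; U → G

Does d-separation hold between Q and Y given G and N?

3 paths connect Q and Y; each must be blocked for d-separation to hold:
Path 1: Q → U → F ← Y
  F is a collider here and neither F nor any of its descendants is conditioned on, so the collider stays closed — the path is blocked at F.
Path 2: Q → U ← N → F ← Y
  N is a fork here and N is conditioned on, so the path is blocked at N.
Path 3: Q → F ← Y
  F is a collider here and neither F nor any of its descendants is conditioned on, so the collider stays closed — the path is blocked at F.
All paths are blocked; Q ⊥ Y | {G, N} holds.

Yes — Q and Y are d-separated given {G, N}.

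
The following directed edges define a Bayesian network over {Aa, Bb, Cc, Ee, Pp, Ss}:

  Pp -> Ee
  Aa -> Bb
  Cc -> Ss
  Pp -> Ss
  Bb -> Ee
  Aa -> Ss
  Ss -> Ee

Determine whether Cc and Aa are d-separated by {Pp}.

There are 3 undirected paths between Cc and Aa; checking each against the conditioning set {Pp}:
Path 1: Cc → Ss ← Pp → Ee ← Bb ← Aa
  Ss is a collider here and neither Ss nor any of its descendants is conditioned on, so the collider stays closed — the path is blocked at Ss.
Path 2: Cc → Ss ← Aa
  Ss is a collider here and neither Ss nor any of its descendants is conditioned on, so the collider stays closed — the path is blocked at Ss.
Path 3: Cc → Ss → Ee ← Bb ← Aa
  Ee is a collider here and neither Ee nor any of its descendants is conditioned on, so the collider stays closed — the path is blocked at Ee.
Every path is blocked, so Cc and Aa are d-separated given {Pp}.

Yes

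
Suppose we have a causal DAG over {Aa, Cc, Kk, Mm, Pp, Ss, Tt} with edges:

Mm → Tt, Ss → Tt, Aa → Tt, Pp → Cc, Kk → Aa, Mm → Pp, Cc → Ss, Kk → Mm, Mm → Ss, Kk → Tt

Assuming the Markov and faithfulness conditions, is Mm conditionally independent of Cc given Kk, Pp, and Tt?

There are 5 undirected paths between Mm and Cc; checking each against the conditioning set {Kk, Pp, Tt}:
Path 1: Mm → Pp → Cc
  Pp is a chain here and Pp is conditioned on, so the path is blocked at Pp.
Path 2: Mm → Ss ← Cc
  Ss is a collider and its descendant Tt is conditioned on, which opens it — no node blocks this path, so it is active.
Path 3: Mm ← Kk → Aa → Tt ← Ss ← Cc
  Kk is a fork here and Kk is conditioned on, so the path is blocked at Kk.
Path 4: Mm ← Kk → Tt ← Ss ← Cc
  Kk is a fork here and Kk is conditioned on, so the path is blocked at Kk.
Path 5: Mm → Tt ← Ss ← Cc
  Tt is a collider and Tt is conditioned on, which opens it; Ss is a chain and Ss is not conditioned on — no node blocks this path, so it is active.
Because an active path exists, Mm and Cc are not d-separated.

No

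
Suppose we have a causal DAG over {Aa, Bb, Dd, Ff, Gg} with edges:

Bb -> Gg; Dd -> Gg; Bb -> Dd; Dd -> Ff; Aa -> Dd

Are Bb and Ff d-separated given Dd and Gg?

2 paths connect Bb and Ff; each must be blocked for d-separation to hold:
  1. Bb → Dd → Ff — Dd:chain[blocks] ⇒ blocked
  2. Bb → Gg ← Dd → Ff — Gg:collider[open]; Dd:fork[blocks] ⇒ blocked
Since every path is blocked, d-separation holds.

Yes — Bb and Ff are d-separated given {Dd, Gg}.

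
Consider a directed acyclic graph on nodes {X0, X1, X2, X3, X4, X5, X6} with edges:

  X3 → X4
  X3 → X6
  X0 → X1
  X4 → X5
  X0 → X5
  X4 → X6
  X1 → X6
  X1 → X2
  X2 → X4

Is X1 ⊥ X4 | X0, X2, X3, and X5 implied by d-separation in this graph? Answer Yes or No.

4 paths connect X1 and X4; each must be blocked for d-separation to hold:
Path 1: X1 → X6 ← X3 → X4
  X6 is a collider here and neither X6 nor any of its descendants is conditioned on, so the collider stays closed — the path is blocked at X6.
Path 2: X1 → X6 ← X4
  X6 is a collider here and neither X6 nor any of its descendants is conditioned on, so the collider stays closed — the path is blocked at X6.
Path 3: X1 ← X0 → X5 ← X4
  X0 is a fork here and X0 is conditioned on, so the path is blocked at X0.
Path 4: X1 → X2 → X4
  X2 is a chain here and X2 is conditioned on, so the path is blocked at X2.
All paths are blocked; X1 ⊥ X4 | {X0, X2, X3, X5} holds.

Yes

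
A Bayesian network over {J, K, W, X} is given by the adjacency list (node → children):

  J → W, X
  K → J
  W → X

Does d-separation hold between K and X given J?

Yes — K and X are d-separated given {J}.

2 paths connect K and X; each must be blocked for d-separation to hold:
Path 1: K → J → W → X
  J is a chain here and J is conditioned on, so the path is blocked at J.
Path 2: K → J → X
  J is a chain here and J is conditioned on, so the path is blocked at J.
Since every path is blocked, d-separation holds.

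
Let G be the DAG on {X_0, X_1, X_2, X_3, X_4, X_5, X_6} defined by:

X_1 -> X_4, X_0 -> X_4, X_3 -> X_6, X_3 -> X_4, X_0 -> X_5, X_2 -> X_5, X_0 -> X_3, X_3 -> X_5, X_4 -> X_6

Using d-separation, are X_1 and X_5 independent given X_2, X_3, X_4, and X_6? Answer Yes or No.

We examine all 6 paths between X_1 and X_5:
Path 1: X_1 → X_4 → X_6 ← X_3 → X_5
  X_4 is a chain here and X_4 is conditioned on, so the path is blocked at X_4.
Path 2: X_1 → X_4 → X_6 ← X_3 ← X_0 → X_5
  X_4 is a chain here and X_4 is conditioned on, so the path is blocked at X_4.
Path 3: X_1 → X_4 ← X_3 → X_5
  X_3 is a fork here and X_3 is conditioned on, so the path is blocked at X_3.
Path 4: X_1 → X_4 ← X_3 ← X_0 → X_5
  X_3 is a chain here and X_3 is conditioned on, so the path is blocked at X_3.
Path 5: X_1 → X_4 ← X_0 → X_5
  X_4 is a collider and X_4 is conditioned on, which opens it; X_0 is a fork and X_0 is not conditioned on — no node blocks this path, so it is active.
Path 6: X_1 → X_4 ← X_0 → X_3 → X_5
  X_3 is a chain here and X_3 is conditioned on, so the path is blocked at X_3.
Since the path X_1 → X_4 ← X_0 → X_5 is active, X_1 and X_5 are not d-separated given {X_2, X_3, X_4, X_6}.

No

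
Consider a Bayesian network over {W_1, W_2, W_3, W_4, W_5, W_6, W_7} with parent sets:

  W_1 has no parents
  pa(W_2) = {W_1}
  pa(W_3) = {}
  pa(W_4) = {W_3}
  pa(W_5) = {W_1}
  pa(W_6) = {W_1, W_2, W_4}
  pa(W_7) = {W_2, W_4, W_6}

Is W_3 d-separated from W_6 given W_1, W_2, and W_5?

4 paths connect W_3 and W_6; each must be blocked for d-separation to hold:
Path 1: W_3 → W_4 → W_7 ← W_2 ← W_1 → W_6
  W_7 is a collider here and neither W_7 nor any of its descendants is conditioned on, so the collider stays closed — the path is blocked at W_7.
Path 2: W_3 → W_4 → W_7 ← W_2 → W_6
  W_7 is a collider here and neither W_7 nor any of its descendants is conditioned on, so the collider stays closed — the path is blocked at W_7.
Path 3: W_3 → W_4 → W_7 ← W_6
  W_7 is a collider here and neither W_7 nor any of its descendants is conditioned on, so the collider stays closed — the path is blocked at W_7.
Path 4: W_3 → W_4 → W_6
  W_4 is a chain and W_4 is not conditioned on — no node blocks this path, so it is active.
Since the path W_3 → W_4 → W_6 is active, W_3 and W_6 are not d-separated given {W_1, W_2, W_5}.

No — W_3 and W_6 are not d-separated given {W_1, W_2, W_5}.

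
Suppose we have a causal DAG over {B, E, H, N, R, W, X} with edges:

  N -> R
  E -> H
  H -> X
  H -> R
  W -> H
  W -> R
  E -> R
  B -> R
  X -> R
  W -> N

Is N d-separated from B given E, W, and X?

There are 5 undirected paths between N and B; checking each against the conditioning set {E, W, X}:
Path 1: N ← W → H ← E → R ← B
  W is a fork here and W is conditioned on, so the path is blocked at W.
Path 2: N ← W → H → X → R ← B
  W is a fork here and W is conditioned on, so the path is blocked at W.
Path 3: N ← W → H → R ← B
  W is a fork here and W is conditioned on, so the path is blocked at W.
Path 4: N ← W → R ← B
  W is a fork here and W is conditioned on, so the path is blocked at W.
Path 5: N → R ← B
  R is a collider here and neither R nor any of its descendants is conditioned on, so the collider stays closed — the path is blocked at R.
Since every path is blocked, d-separation holds.

Yes — N and B are d-separated given {E, W, X}.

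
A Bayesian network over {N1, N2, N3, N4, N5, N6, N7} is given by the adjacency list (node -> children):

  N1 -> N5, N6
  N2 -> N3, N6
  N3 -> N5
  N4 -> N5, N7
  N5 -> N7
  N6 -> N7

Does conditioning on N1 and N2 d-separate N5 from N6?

Yes — N5 and N6 are d-separated given {N1, N2}.

We examine all 4 paths between N5 and N6:
Path 1: N5 ← N3 ← N2 → N6
  N2 is a fork here and N2 is conditioned on, so the path is blocked at N2.
Path 2: N5 ← N1 → N6
  N1 is a fork here and N1 is conditioned on, so the path is blocked at N1.
Path 3: N5 ← N4 → N7 ← N6
  N7 is a collider here and neither N7 nor any of its descendants is conditioned on, so the collider stays closed — the path is blocked at N7.
Path 4: N5 → N7 ← N6
  N7 is a collider here and neither N7 nor any of its descendants is conditioned on, so the collider stays closed — the path is blocked at N7.
Every path is blocked, so N5 and N6 are d-separated given {N1, N2}.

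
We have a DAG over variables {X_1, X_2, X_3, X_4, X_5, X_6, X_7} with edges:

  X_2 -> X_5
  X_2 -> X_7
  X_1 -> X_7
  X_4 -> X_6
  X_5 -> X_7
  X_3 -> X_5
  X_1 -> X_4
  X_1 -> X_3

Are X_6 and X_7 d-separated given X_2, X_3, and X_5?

No

There are 3 undirected paths between X_6 and X_7; checking each against the conditioning set {X_2, X_3, X_5}:
Path 1: X_6 ← X_4 ← X_1 → X_3 → X_5 → X_7
  X_3 is a chain here and X_3 is conditioned on, so the path is blocked at X_3.
Path 2: X_6 ← X_4 ← X_1 → X_3 → X_5 ← X_2 → X_7
  X_3 is a chain here and X_3 is conditioned on, so the path is blocked at X_3.
Path 3: X_6 ← X_4 ← X_1 → X_7
  X_4 is a chain and X_4 is not conditioned on; X_1 is a fork and X_1 is not conditioned on — no node blocks this path, so it is active.
At least one path is unblocked, so d-separation fails.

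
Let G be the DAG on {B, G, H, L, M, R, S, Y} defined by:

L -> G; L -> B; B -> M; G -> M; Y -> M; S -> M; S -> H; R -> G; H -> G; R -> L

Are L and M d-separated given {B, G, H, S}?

Yes — L and M are d-separated given {B, G, H, S}.

We examine all 5 paths between L and M:
Path 1: L → G → M
  G is a chain here and G is conditioned on, so the path is blocked at G.
Path 2: L → G ← H ← S → M
  H is a chain here and H is conditioned on, so the path is blocked at H.
Path 3: L → B → M
  B is a chain here and B is conditioned on, so the path is blocked at B.
Path 4: L ← R → G → M
  G is a chain here and G is conditioned on, so the path is blocked at G.
Path 5: L ← R → G ← H ← S → M
  H is a chain here and H is conditioned on, so the path is blocked at H.
Every path is blocked, so L and M are d-separated given {B, G, H, S}.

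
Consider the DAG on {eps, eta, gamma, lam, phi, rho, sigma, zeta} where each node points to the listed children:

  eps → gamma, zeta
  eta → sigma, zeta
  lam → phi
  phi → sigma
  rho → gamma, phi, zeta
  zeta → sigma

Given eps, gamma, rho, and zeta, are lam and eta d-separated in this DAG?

6 paths connect lam and eta; each must be blocked for d-separation to hold:
Path 1: lam → phi → sigma ← eta
  sigma is a collider here and neither sigma nor any of its descendants is conditioned on, so the collider stays closed — the path is blocked at sigma.
Path 2: lam → phi → sigma ← zeta ← eta
  sigma is a collider here and neither sigma nor any of its descendants is conditioned on, so the collider stays closed — the path is blocked at sigma.
Path 3: lam → phi ← rho → gamma ← eps → zeta ← eta
  phi is a collider here and neither phi nor any of its descendants is conditioned on, so the collider stays closed — the path is blocked at phi.
Path 4: lam → phi ← rho → gamma ← eps → zeta → sigma ← eta
  phi is a collider here and neither phi nor any of its descendants is conditioned on, so the collider stays closed — the path is blocked at phi.
Path 5: lam → phi ← rho → zeta ← eta
  phi is a collider here and neither phi nor any of its descendants is conditioned on, so the collider stays closed — the path is blocked at phi.
Path 6: lam → phi ← rho → zeta → sigma ← eta
  phi is a collider here and neither phi nor any of its descendants is conditioned on, so the collider stays closed — the path is blocked at phi.
Since every path is blocked, d-separation holds.

Yes — lam and eta are d-separated given {eps, gamma, rho, zeta}.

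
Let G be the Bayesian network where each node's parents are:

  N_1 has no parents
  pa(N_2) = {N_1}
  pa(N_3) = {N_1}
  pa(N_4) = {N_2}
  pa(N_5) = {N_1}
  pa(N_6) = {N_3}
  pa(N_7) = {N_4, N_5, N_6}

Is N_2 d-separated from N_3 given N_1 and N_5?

Yes

We examine all 4 paths between N_2 and N_3:
Path 1: N_2 ← N_1 → N_3
  N_1 is a fork here and N_1 is conditioned on, so the path is blocked at N_1.
Path 2: N_2 ← N_1 → N_5 → N_7 ← N_6 ← N_3
  N_1 is a fork here and N_1 is conditioned on, so the path is blocked at N_1.
Path 3: N_2 → N_4 → N_7 ← N_5 ← N_1 → N_3
  N_7 is a collider here and neither N_7 nor any of its descendants is conditioned on, so the collider stays closed — the path is blocked at N_7.
Path 4: N_2 → N_4 → N_7 ← N_6 ← N_3
  N_7 is a collider here and neither N_7 nor any of its descendants is conditioned on, so the collider stays closed — the path is blocked at N_7.
Since every path is blocked, d-separation holds.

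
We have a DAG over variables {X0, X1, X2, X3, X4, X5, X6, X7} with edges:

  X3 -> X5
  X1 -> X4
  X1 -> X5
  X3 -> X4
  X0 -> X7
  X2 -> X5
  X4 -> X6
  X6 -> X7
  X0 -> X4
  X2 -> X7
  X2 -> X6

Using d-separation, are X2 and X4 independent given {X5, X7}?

There are 6 undirected paths between X2 and X4; checking each against the conditioning set {X5, X7}:
Path 1: X2 → X6 → X7 ← X0 → X4
  X6 is a chain and X6 is not conditioned on; X7 is a collider and X7 is conditioned on, which opens it; X0 is a fork and X0 is not conditioned on — no node blocks this path, so it is active.
Path 2: X2 → X6 ← X4
  X6 is a collider and its descendant X7 is conditioned on, which opens it — no node blocks this path, so it is active.
Path 3: X2 → X7 ← X6 ← X4
  X7 is a collider and X7 is conditioned on, which opens it; X6 is a chain and X6 is not conditioned on — no node blocks this path, so it is active.
Path 4: X2 → X7 ← X0 → X4
  X7 is a collider and X7 is conditioned on, which opens it; X0 is a fork and X0 is not conditioned on — no node blocks this path, so it is active.
Path 5: X2 → X5 ← X3 → X4
  X5 is a collider and X5 is conditioned on, which opens it; X3 is a fork and X3 is not conditioned on — no node blocks this path, so it is active.
Path 6: X2 → X5 ← X1 → X4
  X5 is a collider and X5 is conditioned on, which opens it; X1 is a fork and X1 is not conditioned on — no node blocks this path, so it is active.
Because an active path exists, X2 and X4 are not d-separated.

No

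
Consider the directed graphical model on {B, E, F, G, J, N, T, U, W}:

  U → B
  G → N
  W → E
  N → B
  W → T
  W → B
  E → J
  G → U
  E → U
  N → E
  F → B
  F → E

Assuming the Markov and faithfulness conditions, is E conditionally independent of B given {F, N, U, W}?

Enumerating the 6 paths from E to B and testing each for blocking by {F, N, U, W}:
Path 1: E ← F → B
  F is a fork here and F is conditioned on, so the path is blocked at F.
Path 2: E ← N ← G → U → B
  N is a chain here and N is conditioned on, so the path is blocked at N.
Path 3: E ← N → B
  N is a fork here and N is conditioned on, so the path is blocked at N.
Path 4: E → U ← G → N → B
  N is a chain here and N is conditioned on, so the path is blocked at N.
Path 5: E → U → B
  U is a chain here and U is conditioned on, so the path is blocked at U.
Path 6: E ← W → B
  W is a fork here and W is conditioned on, so the path is blocked at W.
All paths are blocked; E ⊥ B | {F, N, U, W} holds.

Yes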